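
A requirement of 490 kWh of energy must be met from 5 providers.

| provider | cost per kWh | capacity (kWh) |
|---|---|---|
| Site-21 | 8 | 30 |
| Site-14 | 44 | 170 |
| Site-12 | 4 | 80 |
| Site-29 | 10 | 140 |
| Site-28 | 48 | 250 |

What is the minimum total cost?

Use providers in increasing cost order.
Site-12 at 4: take all 80 kWh ; 410 still needed.
Take 30 from Site-21 at 8 ; need 380 more.
Take 140 from Site-29 at 10 ; need 240 more.
Site-14 (44): use full 170 ; 70 kWh to go.
Site-28 (48): take the remaining 70 ; done.
Cost = 80×4 + 30×8 + 140×10 + 170×44 + 70×48 = 12800.

12800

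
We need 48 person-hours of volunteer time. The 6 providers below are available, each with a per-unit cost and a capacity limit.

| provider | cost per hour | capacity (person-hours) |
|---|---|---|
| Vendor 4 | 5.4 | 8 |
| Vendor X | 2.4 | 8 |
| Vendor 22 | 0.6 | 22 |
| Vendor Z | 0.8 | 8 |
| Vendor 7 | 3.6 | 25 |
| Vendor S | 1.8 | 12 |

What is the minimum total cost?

55.6

Fill from the cheapest provider first.
Vendor 22 at 0.6: take all 22 person-hours — 26 still needed.
Take 8 from Vendor Z at 0.8 — need 18 more.
Take 12 from Vendor S at 1.8 — need 6 more.
Vendor X (2.4): take the remaining 6 — done.
Vendor 7, Vendor 4: unused.
Cost = 22×0.6 + 8×0.8 + 12×1.8 + 6×2.4 = 55.6.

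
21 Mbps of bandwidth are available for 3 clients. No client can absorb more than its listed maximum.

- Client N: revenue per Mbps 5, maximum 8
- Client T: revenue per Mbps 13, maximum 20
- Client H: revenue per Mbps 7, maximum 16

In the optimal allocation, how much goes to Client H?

1

Highest revenue per Mbps first: Client T 13 > Client H 7 > Client N 5.
Client T takes 20 to reach its cap of 20 ; 1 left.
Client H: +1 (room for 16) → 1. Pool exhausted.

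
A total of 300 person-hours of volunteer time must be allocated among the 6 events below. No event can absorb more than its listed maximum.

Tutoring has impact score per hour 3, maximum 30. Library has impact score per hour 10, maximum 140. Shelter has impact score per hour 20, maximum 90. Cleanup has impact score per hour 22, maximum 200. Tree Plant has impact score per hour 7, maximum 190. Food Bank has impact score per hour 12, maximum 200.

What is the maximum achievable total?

Highest impact score per hour first: Cleanup 22 > Shelter 20 > Food Bank 12 > Library 10 > Tree Plant 7 > Tutoring 3.
Give Cleanup 200 to hit its cap of 200 ; 100 left.
Give Shelter 90 to hit its cap of 90 ; 10 left.
Food Bank: +10 (room for 200) → 10. Pool exhausted.
Total = 20×90 + 22×200 + 12×10 = 6320.

6320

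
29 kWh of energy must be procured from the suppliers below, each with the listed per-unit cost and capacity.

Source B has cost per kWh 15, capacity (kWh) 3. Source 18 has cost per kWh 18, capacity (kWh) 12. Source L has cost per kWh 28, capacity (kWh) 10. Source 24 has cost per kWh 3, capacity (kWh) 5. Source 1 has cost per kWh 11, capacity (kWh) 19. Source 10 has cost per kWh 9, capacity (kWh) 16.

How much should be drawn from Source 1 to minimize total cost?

8

Use suppliers in increasing cost order.
Source 24 at 3: take all 5 kWh ; 24 still needed.
Take 16 from Source 10 at 9 ; need 8 more.
Source 1 at 11: take 8 of its 19 ; requirement met.
Source B, Source 18, Source L: unused.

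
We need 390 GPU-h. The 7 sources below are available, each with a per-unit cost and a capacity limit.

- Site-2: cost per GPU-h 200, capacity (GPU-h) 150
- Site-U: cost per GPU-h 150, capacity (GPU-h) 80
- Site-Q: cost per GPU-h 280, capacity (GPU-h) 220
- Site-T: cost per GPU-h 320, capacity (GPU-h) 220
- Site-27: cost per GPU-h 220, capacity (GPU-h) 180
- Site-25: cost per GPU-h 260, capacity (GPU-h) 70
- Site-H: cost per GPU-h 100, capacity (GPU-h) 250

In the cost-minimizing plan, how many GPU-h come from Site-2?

Use sources in increasing cost order.
Site-H at 100: take all 250 GPU-h — 140 still needed.
Site-U at 150: take all 80 GPU-h — 60 still needed.
Site-2 (200): take the remaining 60 — done.
Site-27, Site-25, Site-Q, Site-T: unused.

60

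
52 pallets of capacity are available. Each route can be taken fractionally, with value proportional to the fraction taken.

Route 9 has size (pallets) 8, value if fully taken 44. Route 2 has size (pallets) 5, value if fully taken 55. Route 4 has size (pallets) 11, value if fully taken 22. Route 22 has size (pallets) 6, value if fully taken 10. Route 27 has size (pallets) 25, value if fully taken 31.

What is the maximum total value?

158.28

Sort by value density: Route 2 55/5≈11, Route 9 44/8≈5.5, Route 4 22/11≈2, Route 22 10/6≈1.67, Route 27 31/25≈1.24.
Route 2: take in full, 5 pallets for value 55 → 47 left.
Take all of Route 9 (8 pallets, value 44) → 39 pallets left.
Route 4: take in full, 11 pallets for value 22 → 28 left.
Route 22: take in full, 6 pallets for value 10 → 22 left.
22 pallets left: a 22/25 share of Route 27 gives 31×22/25 = 27.28.
Total value = 158.28.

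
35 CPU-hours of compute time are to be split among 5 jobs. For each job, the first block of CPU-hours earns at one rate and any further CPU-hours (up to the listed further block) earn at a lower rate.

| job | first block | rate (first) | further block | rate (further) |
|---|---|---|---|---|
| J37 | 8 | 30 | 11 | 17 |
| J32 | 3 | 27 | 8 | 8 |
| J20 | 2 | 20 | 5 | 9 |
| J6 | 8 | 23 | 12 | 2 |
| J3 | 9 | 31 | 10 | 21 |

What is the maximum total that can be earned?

Rank every tier by rate: J3/first 31 > J37/first 30 > J32/first 27 > J6/first 23 > J3/second 21 > J20/first 20 > J37/second 17 > J20/second 9 > J32/second 8 > J6/second 2.
Fill J3 first block (9 at 31) → 26 left.
Fill J37 first block (8 at 30) → 18 left.
J32/first (27): +3 → 15 left.
J6/first (23): +8 → 7 left.
J3 second at 21: only 7 left, fill 7.
Total = 31×9 + 30×8 + 27×3 + 23×8 + 21×7 = 931.

931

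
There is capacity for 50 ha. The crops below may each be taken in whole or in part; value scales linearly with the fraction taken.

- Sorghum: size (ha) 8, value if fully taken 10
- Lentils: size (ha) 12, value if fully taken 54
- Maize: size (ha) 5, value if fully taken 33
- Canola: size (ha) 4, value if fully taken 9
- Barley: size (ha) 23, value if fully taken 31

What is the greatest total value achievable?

Sort by value density: Maize 33/5≈6.6, Lentils 54/12≈4.5, Canola 9/4≈2.25, Barley 31/23≈1.35, Sorghum 10/8≈1.25.
All 5 ha of Maize fit (value 33) → 45 remain.
Take all of Lentils (12 ha, value 54) → 33 ha left.
All 4 ha of Canola fit (value 9) → 29 remain.
All 23 ha of Barley fit (value 31) → 6 remain.
Fill the last 6 ha with part of Sorghum: 6/8 of it earns 7.5.
Total value = 134.5.

134.5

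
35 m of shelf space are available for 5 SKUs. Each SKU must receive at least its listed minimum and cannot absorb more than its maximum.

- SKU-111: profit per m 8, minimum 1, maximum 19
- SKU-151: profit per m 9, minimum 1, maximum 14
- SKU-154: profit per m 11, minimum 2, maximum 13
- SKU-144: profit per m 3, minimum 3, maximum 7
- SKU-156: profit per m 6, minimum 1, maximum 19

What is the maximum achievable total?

Meeting every minimum uses 1+1+2+3+1 = 8 m, leaving 27.
Rank by profit per m: SKU-154 11 > SKU-151 9 > SKU-111 8 > SKU-156 6 > SKU-144 3.
SKU-154 takes 11 more to reach its cap of 13 ; 16 left.
SKU-151: +13 to 14 (cap) ; 3 left.
Only 3 left; SKU-111 takes them to reach 4.
Total = 8×4 + 9×14 + 11×13 + 3×3 + 6×1 = 316.

316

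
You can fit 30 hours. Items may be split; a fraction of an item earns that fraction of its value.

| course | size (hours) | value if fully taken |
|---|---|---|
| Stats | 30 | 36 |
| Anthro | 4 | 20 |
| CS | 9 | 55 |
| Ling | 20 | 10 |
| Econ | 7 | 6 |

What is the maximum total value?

95.4

Sort by value density: CS 55/9≈6.11, Anthro 20/4≈5, Stats 36/30≈1.2, Econ 6/7≈0.857, Ling 10/20≈0.5.
CS: take in full, 9 hours for value 55 — 21 left.
All 4 hours of Anthro fit (value 20) — 17 remain.
17 hours left: a 17/30 share of Stats gives 36×17/30 = 20.4.
Total value = 95.4.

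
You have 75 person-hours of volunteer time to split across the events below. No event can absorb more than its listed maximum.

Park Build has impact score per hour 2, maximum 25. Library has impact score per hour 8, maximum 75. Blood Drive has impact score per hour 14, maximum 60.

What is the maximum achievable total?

Highest impact score per hour first: Blood Drive 14 > Library 8 > Park Build 2.
Blood Drive: +60 to 60 (cap) — 15 left.
Library has room for 75 but only 15 remain, so it gets 15.
Total = 8×15 + 14×60 = 960.

960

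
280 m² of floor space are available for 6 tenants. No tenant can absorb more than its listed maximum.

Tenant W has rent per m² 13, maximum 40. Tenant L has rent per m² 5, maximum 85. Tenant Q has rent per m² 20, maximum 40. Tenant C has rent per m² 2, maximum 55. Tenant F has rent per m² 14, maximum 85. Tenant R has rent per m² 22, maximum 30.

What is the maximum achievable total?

Highest rent per m² first: Tenant R 22 > Tenant Q 20 > Tenant F 14 > Tenant W 13 > Tenant L 5 > Tenant C 2.
Give Tenant R 30 to hit its cap of 30 — 250 left.
Tenant Q: +40 to 40 (cap) — 210 left.
Tenant F takes 85 to reach its cap of 85 — 125 left.
Tenant W takes 40 to reach its cap of 40 — 85 left.
Give Tenant L 85 to hit its cap of 85 — 0 left.
Total = 13×40 + 5×85 + 20×40 + 14×85 + 22×30 = 3595.

3595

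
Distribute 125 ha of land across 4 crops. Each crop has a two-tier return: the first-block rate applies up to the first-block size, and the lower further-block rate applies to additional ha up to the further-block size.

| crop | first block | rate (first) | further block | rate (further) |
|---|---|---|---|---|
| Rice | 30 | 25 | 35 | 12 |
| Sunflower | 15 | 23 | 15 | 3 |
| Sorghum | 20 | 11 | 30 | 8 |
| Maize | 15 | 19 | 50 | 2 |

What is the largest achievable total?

2100

Treat each block as its own option and order by rate: Rice/first 25 > Sunflower/first 23 > Maize/first 19 > Rice/second 12 > Sorghum/first 11 > Sorghum/second 8 > Sunflower/second 3 > Maize/second 2.
Rice first at 25: fill all 30 — 95 left.
Fill Sunflower first block (15 at 23) — 80 left.
Maize/first (19): +15 — 65 left.
Rice second at 12: fill all 35 — 30 left.
Sorghum first at 11: fill all 20 — 10 left.
Sorghum/second: +10 of 30 at 8; pool empty.
Total = 25×30 + 23×15 + 19×15 + 12×35 + 11×20 + 8×10 = 2100.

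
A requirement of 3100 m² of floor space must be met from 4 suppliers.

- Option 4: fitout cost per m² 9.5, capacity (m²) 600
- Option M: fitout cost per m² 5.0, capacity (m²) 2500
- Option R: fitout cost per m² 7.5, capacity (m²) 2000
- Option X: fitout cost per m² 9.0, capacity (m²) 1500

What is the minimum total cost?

Fill from the cheapest supplier first.
Option M at 5.0: take all 2500 m² ; 600 still needed.
Take 600 from Option R at 7.5 to finish.
Option X, Option 4: unused.
Cost = 2500×5.0 + 600×7.5 = 17000.

17000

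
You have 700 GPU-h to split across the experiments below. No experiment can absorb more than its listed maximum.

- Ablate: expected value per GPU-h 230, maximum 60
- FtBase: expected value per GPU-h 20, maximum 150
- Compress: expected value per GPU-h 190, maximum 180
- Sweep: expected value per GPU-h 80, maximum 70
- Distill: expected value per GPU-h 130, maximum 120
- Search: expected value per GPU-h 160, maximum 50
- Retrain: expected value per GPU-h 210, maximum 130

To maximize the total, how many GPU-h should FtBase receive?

90

Order the experiments by expected value per GPU-h: Ablate 230 > Retrain 210 > Compress 190 > Search 160 > Distill 130 > Sweep 80 > FtBase 20.
Give Ablate 60 to hit its cap of 60 — 640 left.
Give Retrain 130 to hit its cap of 130 — 510 left.
Compress takes 180 to reach its cap of 180 — 330 left.
Search: +50 to 50 (cap) — 280 left.
Distill takes 120 to reach its cap of 120 — 160 left.
Sweep takes 70 to reach its cap of 70 — 90 left.
Only 90 left; FtBase takes them to reach 90.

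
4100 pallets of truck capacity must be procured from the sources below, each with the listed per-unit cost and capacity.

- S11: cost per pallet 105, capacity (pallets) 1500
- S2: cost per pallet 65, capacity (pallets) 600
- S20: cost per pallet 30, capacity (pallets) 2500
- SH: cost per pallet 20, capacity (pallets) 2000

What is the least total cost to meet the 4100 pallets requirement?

Cheapest first:
SH at 20: take all 2000 pallets ; 2100 still needed.
Take 2100 from S20 at 30 to finish.
S2, S11: unused.
Cost = 2000×20 + 2100×30 = 103000.

103000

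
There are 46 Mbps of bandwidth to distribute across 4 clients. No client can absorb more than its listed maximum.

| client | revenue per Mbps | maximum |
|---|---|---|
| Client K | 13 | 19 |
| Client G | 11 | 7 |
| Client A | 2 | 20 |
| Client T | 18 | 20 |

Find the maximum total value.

684

Highest revenue per Mbps first: Client T 18 > Client K 13 > Client G 11 > Client A 2.
Client T takes 20 to reach its cap of 20 → 26 left.
Client K takes 19 to reach its cap of 19 → 7 left.
Give Client G 7 to hit its cap of 7 → 0 left.
Total = 13×19 + 11×7 + 18×20 = 684.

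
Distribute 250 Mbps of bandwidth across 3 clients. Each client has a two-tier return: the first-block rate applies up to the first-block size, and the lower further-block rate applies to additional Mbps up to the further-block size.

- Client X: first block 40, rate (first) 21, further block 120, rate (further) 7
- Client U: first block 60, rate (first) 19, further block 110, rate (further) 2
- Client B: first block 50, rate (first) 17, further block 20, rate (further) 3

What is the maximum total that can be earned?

3530

Rank every tier by rate: Client X/T1 21 > Client U/T1 19 > Client B/T1 17 > Client X/T2 7 > Client B/T2 3 > Client U/T2 2.
Fill Client X T1 block (40 at 21) — 210 left.
Client U/T1 (19): +60 — 150 left.
Fill Client B T1 block (50 at 17) — 100 left.
Client X/T2: +100 of 120 at 7; pool empty.
Total = 21×40 + 19×60 + 17×50 + 7×100 = 3530.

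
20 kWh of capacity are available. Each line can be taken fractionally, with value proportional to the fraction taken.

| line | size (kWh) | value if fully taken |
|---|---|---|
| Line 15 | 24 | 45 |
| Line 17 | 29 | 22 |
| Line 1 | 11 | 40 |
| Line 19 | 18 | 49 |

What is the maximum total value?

64.5

Best value per unit of size first: Line 1 40/11≈3.64, Line 19 49/18≈2.72, Line 15 45/24≈1.88, Line 17 22/29≈0.759.
Take all of Line 1 (11 kWh, value 40) → 9 kWh left.
Only 9 kWh remain; take 9/18 of Line 19 for value 49×9/18 = 24.5.
Total value = 64.5.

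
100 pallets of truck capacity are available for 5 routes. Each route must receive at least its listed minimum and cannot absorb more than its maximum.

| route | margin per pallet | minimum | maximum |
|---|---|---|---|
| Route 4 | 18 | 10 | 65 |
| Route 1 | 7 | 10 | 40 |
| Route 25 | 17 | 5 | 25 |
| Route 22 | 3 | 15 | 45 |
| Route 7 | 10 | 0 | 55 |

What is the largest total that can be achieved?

1455

Meeting every minimum uses 10+10+5+15+0 = 40 pallets, leaving 60.
Order the routes by margin per pallet: Route 4 18 > Route 25 17 > Route 7 10 > Route 1 7 > Route 22 3.
Give Route 4 55 more to hit its cap of 65 ; 5 left.
Route 25 has room for 20 more but only 5 remain, so it gets 10.
Total = 18×65 + 7×10 + 17×10 + 3×15 = 1455.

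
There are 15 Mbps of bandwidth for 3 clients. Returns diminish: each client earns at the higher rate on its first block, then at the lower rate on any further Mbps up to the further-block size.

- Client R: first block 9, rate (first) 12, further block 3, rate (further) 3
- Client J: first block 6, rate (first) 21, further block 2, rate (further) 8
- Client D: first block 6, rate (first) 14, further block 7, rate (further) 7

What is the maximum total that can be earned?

246

Rank every tier by rate: Client J/first 21 > Client D/first 14 > Client R/first 12 > Client J/second 8 > Client D/second 7 > Client R/second 3.
Client J/first (21): +6 — 9 left.
Client D/first (14): +6 — 3 left.
Client R first at 12: only 3 left, fill 3.
Total = 21×6 + 14×6 + 12×3 = 246.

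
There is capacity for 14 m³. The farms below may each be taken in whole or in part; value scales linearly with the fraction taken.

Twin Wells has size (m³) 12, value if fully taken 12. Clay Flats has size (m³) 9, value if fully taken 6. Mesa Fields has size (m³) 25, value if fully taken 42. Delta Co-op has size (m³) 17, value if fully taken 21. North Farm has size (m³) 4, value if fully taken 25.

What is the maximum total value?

Best value per unit of size first: North Farm 25/4≈6.25, Mesa Fields 42/25≈1.68, Delta Co-op 21/17≈1.24, Twin Wells 12/12≈1, Clay Flats 6/9≈0.667.
North Farm: take in full, 4 m³ for value 25 → 10 left.
10 m³ left: a 10/25 share of Mesa Fields gives 42×10/25 = 16.8.
Total value = 41.8.

41.8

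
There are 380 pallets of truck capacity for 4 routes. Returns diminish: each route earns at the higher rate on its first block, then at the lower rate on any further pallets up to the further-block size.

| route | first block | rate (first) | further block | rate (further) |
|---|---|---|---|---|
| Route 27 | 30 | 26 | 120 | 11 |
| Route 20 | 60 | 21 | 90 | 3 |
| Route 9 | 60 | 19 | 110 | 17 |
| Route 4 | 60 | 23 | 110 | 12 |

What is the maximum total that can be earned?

7150

Rank every tier by rate: Route 27/T1 26 > Route 4/T1 23 > Route 20/T1 21 > Route 9/T1 19 > Route 9/T2 17 > Route 4/T2 12 > Route 27/T2 11 > Route 20/T2 3.
Route 27/T1 (26): +30 → 350 left.
Fill Route 4 T1 block (60 at 23) → 290 left.
Route 20 T1 at 21: fill all 60 → 230 left.
Fill Route 9 T1 block (60 at 19) → 170 left.
Route 9/T2 (17): +110 → 60 left.
Route 4 T2 at 12: only 60 left, fill 60.
Total = 26×30 + 23×60 + 21×60 + 19×60 + 17×110 + 12×60 = 7150.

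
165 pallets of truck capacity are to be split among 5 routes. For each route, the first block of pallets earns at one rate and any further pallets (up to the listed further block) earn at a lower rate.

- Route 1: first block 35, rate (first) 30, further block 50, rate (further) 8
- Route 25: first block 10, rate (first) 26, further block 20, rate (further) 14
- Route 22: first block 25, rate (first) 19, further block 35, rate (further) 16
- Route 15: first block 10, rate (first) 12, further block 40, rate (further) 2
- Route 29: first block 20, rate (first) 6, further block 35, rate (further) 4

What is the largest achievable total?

Rank every tier by rate: Route 1/tier1 30 > Route 25/tier1 26 > Route 22/tier1 19 > Route 22/tier2 16 > Route 25/tier2 14 > Route 15/tier1 12 > Route 1/tier2 8 > Route 29/tier1 6 > Route 29/tier2 4 > Route 15/tier2 2.
Fill Route 1 tier1 block (35 at 30) ; 130 left.
Route 25/tier1 (26): +10 ; 120 left.
Fill Route 22 tier1 block (25 at 19) ; 95 left.
Route 22/tier2 (16): +35 ; 60 left.
Route 25/tier2 (14): +20 ; 40 left.
Fill Route 15 tier1 block (10 at 12) ; 30 left.
30 remain; put them into Route 1 tier2 at 8.
Total = 30×35 + 26×10 + 19×25 + 16×35 + 14×20 + 12×10 + 8×30 = 2985.

2985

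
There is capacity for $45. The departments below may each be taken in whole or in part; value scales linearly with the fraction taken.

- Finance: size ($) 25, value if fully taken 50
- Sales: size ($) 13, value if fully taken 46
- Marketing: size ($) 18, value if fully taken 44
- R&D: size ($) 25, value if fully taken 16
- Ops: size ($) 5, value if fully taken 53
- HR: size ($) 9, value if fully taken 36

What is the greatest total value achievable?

179

Sort by value density: Ops 53/5≈10.6, HR 36/9≈4, Sales 46/13≈3.54, Marketing 44/18≈2.44, Finance 50/25≈2, R&D 16/25≈0.64.
Ops: take in full, 5 $ for value 53 — 40 left.
All 9 $ of HR fit (value 36) — 31 remain.
All 13 $ of Sales fit (value 46) — 18 remain.
Marketing: take in full, 18 $ for value 44 — 0 left.
Total value = 179.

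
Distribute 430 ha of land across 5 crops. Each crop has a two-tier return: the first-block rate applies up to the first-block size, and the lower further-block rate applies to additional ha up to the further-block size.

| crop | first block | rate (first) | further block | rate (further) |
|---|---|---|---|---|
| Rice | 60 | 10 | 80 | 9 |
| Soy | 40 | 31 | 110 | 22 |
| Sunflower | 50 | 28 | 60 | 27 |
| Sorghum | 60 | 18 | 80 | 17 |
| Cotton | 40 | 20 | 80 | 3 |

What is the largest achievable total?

Treat each block as its own option and order by rate: Soy/first 31 > Sunflower/first 28 > Sunflower/second 27 > Soy/second 22 > Cotton/first 20 > Sorghum/first 18 > Sorghum/second 17 > Rice/first 10 > Rice/second 9 > Cotton/second 3.
Soy first at 31: fill all 40 ; 390 left.
Sunflower first at 28: fill all 50 ; 340 left.
Fill Sunflower second block (60 at 27) ; 280 left.
Fill Soy second block (110 at 22) ; 170 left.
Cotton/first (20): +40 ; 130 left.
Sorghum/first (18): +60 ; 70 left.
Sorghum second at 17: only 70 left, fill 70.
Total = 31×40 + 28×50 + 27×60 + 22×110 + 20×40 + 18×60 + 17×70 = 9750.

9750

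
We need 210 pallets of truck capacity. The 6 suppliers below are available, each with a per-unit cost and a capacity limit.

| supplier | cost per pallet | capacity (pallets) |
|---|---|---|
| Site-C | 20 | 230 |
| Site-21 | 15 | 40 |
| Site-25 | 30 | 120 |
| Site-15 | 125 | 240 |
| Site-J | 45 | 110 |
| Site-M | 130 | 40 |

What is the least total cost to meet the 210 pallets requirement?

Fill from the cheapest supplier first.
Site-21 (15): use full 40 ; 170 pallets to go.
Site-C (20): take the remaining 170 ; done.
Site-25, Site-J, Site-15, Site-M: unused.
Cost = 40×15 + 170×20 = 4000.

4000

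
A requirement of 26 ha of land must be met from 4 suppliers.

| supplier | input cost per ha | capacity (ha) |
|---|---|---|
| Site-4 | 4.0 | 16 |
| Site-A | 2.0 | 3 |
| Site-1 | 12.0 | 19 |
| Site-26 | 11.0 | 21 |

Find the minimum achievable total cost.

Fill from the cheapest supplier first.
Take 3 from Site-A at 2.0 → need 23 more.
Take 16 from Site-4 at 4.0 → need 7 more.
Take 7 from Site-26 at 11.0 to finish.
Site-1: unused.
Cost = 3×2.0 + 16×4.0 + 7×11.0 = 147.

147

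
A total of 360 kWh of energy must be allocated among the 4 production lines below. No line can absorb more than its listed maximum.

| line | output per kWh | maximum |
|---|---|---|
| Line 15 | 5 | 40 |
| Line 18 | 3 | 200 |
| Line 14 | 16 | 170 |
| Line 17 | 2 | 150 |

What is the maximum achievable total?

3370

Highest output per kWh first: Line 14 16 > Line 15 5 > Line 18 3 > Line 17 2.
Line 14: +170 to 170 (cap) → 190 left.
Line 15: +40 to 40 (cap) → 150 left.
Line 18: +150 (room for 200) → 150. Pool exhausted.
Total = 5×40 + 3×150 + 16×170 = 3370.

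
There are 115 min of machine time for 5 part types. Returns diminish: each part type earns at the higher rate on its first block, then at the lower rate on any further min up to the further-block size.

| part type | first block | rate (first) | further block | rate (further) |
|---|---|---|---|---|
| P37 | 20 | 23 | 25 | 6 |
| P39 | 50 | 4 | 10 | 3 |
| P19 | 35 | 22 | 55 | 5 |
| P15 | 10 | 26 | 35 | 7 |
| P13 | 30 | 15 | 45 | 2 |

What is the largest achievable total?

Rank every tier by rate: P15/tier1 26 > P37/tier1 23 > P19/tier1 22 > P13/tier1 15 > P15/tier2 7 > P37/tier2 6 > P19/tier2 5 > P39/tier1 4 > P39/tier2 3 > P13/tier2 2.
P15/tier1 (26): +10 ; 105 left.
P37 tier1 at 23: fill all 20 ; 85 left.
P19/tier1 (22): +35 ; 50 left.
P13 tier1 at 15: fill all 30 ; 20 left.
20 remain; put them into P15 tier2 at 7.
Total = 26×10 + 23×20 + 22×35 + 15×30 + 7×20 = 2080.

2080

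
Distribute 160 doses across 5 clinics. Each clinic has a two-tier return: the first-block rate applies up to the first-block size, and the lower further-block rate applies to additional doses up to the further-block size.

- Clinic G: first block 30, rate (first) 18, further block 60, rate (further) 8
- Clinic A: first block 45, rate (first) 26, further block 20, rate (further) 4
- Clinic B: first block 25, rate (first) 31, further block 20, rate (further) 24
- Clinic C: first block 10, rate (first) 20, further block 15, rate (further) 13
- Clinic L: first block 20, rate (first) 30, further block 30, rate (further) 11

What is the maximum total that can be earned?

3895

Treat each block as its own option and order by rate: Clinic B/T1 31 > Clinic L/T1 30 > Clinic A/T1 26 > Clinic B/T2 24 > Clinic C/T1 20 > Clinic G/T1 18 > Clinic C/T2 13 > Clinic L/T2 11 > Clinic G/T2 8 > Clinic A/T2 4.
Clinic B/T1 (31): +25 — 135 left.
Clinic L/T1 (30): +20 — 115 left.
Clinic A/T1 (26): +45 — 70 left.
Clinic B/T2 (24): +20 — 50 left.
Fill Clinic C T1 block (10 at 20) — 40 left.
Clinic G/T1 (18): +30 — 10 left.
Clinic C T2 at 13: only 10 left, fill 10.
Total = 31×25 + 30×20 + 26×45 + 24×20 + 20×10 + 18×30 + 13×10 = 3895.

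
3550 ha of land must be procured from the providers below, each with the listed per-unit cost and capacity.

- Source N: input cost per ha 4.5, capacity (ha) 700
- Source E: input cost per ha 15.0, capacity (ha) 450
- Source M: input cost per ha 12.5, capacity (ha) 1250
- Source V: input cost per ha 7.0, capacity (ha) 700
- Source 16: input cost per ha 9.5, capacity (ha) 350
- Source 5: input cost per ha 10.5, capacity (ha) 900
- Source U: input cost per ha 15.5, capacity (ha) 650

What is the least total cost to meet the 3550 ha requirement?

Fill from the cheapest provider first.
Source N (4.5): use full 700 ; 2850 ha to go.
Source V (7.0): use full 700 ; 2150 ha to go.
Take 350 from Source 16 at 9.5 ; need 1800 more.
Source 5 at 10.5: take all 900 ha ; 900 still needed.
Source M (12.5): take the remaining 900 ; done.
Source E, Source U: unused.
Cost = 700×4.5 + 700×7.0 + 350×9.5 + 900×10.5 + 900×12.5 = 32075.

32075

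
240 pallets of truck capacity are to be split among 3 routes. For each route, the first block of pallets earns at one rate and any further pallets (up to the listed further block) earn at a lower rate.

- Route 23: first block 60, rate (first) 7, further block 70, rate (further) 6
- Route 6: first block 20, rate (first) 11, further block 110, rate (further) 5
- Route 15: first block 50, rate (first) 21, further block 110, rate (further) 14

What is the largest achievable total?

Rank every tier by rate: Route 15/tier1 21 > Route 15/tier2 14 > Route 6/tier1 11 > Route 23/tier1 7 > Route 23/tier2 6 > Route 6/tier2 5.
Fill Route 15 tier1 block (50 at 21) → 190 left.
Route 15/tier2 (14): +110 → 80 left.
Route 6/tier1 (11): +20 → 60 left.
Route 23/tier1 (7): +60 → 0 left.
Total = 21×50 + 14×110 + 11×20 + 7×60 = 3230.

3230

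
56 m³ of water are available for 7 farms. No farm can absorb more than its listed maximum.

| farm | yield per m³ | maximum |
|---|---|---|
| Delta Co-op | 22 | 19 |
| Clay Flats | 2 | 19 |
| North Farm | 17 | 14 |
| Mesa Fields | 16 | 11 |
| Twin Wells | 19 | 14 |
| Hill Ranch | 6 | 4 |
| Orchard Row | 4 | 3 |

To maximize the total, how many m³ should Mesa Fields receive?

Highest yield per m³ first: Delta Co-op 22 > Twin Wells 19 > North Farm 17 > Mesa Fields 16 > Hill Ranch 6 > Orchard Row 4 > Clay Flats 2.
Delta Co-op: +19 to 19 (cap) ; 37 left.
Twin Wells takes 14 to reach its cap of 14 ; 23 left.
North Farm takes 14 to reach its cap of 14 ; 9 left.
Mesa Fields has room for 11 but only 9 remain, so it gets 9.

9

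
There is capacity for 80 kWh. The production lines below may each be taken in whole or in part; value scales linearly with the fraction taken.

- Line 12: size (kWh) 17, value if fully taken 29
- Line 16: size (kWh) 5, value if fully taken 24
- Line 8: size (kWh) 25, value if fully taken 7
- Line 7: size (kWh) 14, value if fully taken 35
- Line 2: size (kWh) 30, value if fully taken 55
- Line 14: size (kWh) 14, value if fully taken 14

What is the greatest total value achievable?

157

Rank by value-to-size ratio: Line 16 24/5≈4.8, Line 7 35/14≈2.5, Line 2 55/30≈1.83, Line 12 29/17≈1.71, Line 14 14/14≈1, Line 8 7/25≈0.28.
Take all of Line 16 (5 kWh, value 24) → 75 kWh left.
Take all of Line 7 (14 kWh, value 35) → 61 kWh left.
Take all of Line 2 (30 kWh, value 55) → 31 kWh left.
Take all of Line 12 (17 kWh, value 29) → 14 kWh left.
Line 14: take in full, 14 kWh for value 14 → 0 left.
Total value = 157.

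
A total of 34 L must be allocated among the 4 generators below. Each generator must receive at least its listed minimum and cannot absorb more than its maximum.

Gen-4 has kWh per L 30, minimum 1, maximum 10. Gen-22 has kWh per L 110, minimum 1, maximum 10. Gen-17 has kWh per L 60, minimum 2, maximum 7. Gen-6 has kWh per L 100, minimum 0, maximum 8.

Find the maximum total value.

2590

Meeting every minimum uses 1+1+2+0 = 4 L, leaving 30.
Order the generators by kWh per L: Gen-22 110 > Gen-6 100 > Gen-17 60 > Gen-4 30.
Give Gen-22 9 more to hit its cap of 10 ; 21 left.
Give Gen-6 8 more to hit its cap of 8 ; 13 left.
Give Gen-17 5 more to hit its cap of 7 ; 8 left.
Gen-4: +8 (room for 9) → 9. Pool exhausted.
Total = 30×9 + 110×10 + 60×7 + 100×8 = 2590.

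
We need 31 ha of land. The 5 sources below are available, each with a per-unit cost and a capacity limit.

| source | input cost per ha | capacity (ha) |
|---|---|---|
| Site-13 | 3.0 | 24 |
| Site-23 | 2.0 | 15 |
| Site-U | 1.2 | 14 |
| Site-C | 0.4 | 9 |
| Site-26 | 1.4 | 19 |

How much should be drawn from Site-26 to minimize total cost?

8

Cheapest first:
Site-C (0.4): use full 9 — 22 ha to go.
Take 14 from Site-U at 1.2 — need 8 more.
Take 8 from Site-26 at 1.4 to finish.
Site-23, Site-13: unused.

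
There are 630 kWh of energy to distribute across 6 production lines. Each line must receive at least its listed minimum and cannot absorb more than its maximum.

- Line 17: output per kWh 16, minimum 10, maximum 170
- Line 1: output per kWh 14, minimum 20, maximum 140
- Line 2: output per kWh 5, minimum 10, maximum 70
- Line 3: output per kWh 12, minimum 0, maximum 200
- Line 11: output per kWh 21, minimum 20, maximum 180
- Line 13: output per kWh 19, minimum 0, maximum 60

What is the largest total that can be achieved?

10490

Meeting every minimum uses 10+20+10+0+20+0 = 60 kWh, leaving 570.
Rank by output per kWh: Line 11 21 > Line 13 19 > Line 17 16 > Line 1 14 > Line 3 12 > Line 2 5.
Give Line 11 160 more to hit its cap of 180 — 410 left.
Line 13: +60 to 60 (cap) — 350 left.
Line 17: +160 to 170 (cap) — 190 left.
Line 1 takes 120 more to reach its cap of 140 — 70 left.
Only 70 left; Line 3 takes them to reach 70.
Total = 16×170 + 14×140 + 5×10 + 12×70 + 21×180 + 19×60 = 10490.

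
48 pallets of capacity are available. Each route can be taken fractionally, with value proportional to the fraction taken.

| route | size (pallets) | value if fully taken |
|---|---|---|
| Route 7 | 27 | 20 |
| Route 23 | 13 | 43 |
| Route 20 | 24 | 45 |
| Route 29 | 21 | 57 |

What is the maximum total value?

126.25

Sort by value density: Route 23 43/13≈3.31, Route 29 57/21≈2.71, Route 20 45/24≈1.88, Route 7 20/27≈0.741.
Take all of Route 23 (13 pallets, value 43) — 35 pallets left.
Take all of Route 29 (21 pallets, value 57) — 14 pallets left.
Only 14 pallets remain; take 14/24 of Route 20 for value 45×14/24 = 26.25.
Total value = 126.25.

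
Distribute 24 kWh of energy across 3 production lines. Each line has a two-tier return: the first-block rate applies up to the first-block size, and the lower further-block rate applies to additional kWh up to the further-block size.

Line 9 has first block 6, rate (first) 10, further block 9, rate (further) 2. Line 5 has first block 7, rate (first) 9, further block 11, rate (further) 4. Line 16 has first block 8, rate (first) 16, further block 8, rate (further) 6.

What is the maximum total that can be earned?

269

Treat each block as its own option and order by rate: Line 16/tier1 16 > Line 9/tier1 10 > Line 5/tier1 9 > Line 16/tier2 6 > Line 5/tier2 4 > Line 9/tier2 2.
Line 16 tier1 at 16: fill all 8 ; 16 left.
Fill Line 9 tier1 block (6 at 10) ; 10 left.
Fill Line 5 tier1 block (7 at 9) ; 3 left.
Line 16 tier2 at 6: only 3 left, fill 3.
Total = 16×8 + 10×6 + 9×7 + 6×3 = 269.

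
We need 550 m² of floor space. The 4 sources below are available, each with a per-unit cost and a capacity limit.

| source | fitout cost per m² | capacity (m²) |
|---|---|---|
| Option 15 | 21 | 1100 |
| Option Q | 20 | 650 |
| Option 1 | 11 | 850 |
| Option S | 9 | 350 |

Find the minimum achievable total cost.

Cheapest first:
Take 350 from Option S at 9 — need 200 more.
Option 1 (11): take the remaining 200 — done.
Option Q, Option 15: unused.
Cost = 350×9 + 200×11 = 5350.

5350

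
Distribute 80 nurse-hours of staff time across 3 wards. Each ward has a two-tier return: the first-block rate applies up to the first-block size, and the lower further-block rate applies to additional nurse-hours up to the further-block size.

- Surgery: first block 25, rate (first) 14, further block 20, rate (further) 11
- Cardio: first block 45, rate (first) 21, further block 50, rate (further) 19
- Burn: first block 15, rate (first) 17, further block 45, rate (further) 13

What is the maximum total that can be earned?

1610

Rank every tier by rate: Cardio/first 21 > Cardio/second 19 > Burn/first 17 > Surgery/first 14 > Burn/second 13 > Surgery/second 11.
Cardio first at 21: fill all 45 ; 35 left.
35 remain; put them into Cardio second at 19.
Total = 21×45 + 19×35 = 1610.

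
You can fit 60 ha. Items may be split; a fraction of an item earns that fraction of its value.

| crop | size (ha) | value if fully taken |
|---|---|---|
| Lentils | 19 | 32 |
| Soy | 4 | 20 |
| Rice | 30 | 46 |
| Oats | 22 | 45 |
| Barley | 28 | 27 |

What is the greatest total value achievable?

120

Sort by value density: Soy 20/4≈5, Oats 45/22≈2.05, Lentils 32/19≈1.68, Rice 46/30≈1.53, Barley 27/28≈0.964.
Soy: take in full, 4 ha for value 20 → 56 left.
Take all of Oats (22 ha, value 45) → 34 ha left.
All 19 ha of Lentils fit (value 32) → 15 remain.
Fill the last 15 ha with part of Rice: 15/30 of it earns 23.
Total value = 120.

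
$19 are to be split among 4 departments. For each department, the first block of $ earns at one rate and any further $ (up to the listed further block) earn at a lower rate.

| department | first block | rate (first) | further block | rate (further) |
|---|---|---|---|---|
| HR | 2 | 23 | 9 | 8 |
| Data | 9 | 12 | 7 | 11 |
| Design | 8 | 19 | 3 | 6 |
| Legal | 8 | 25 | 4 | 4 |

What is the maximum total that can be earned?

Rank every tier by rate: Legal/tier1 25 > HR/tier1 23 > Design/tier1 19 > Data/tier1 12 > Data/tier2 11 > HR/tier2 8 > Design/tier2 6 > Legal/tier2 4.
Legal/tier1 (25): +8 → 11 left.
HR/tier1 (23): +2 → 9 left.
Design tier1 at 19: fill all 8 → 1 left.
Data tier1 at 12: only 1 left, fill 1.
Total = 25×8 + 23×2 + 19×8 + 12×1 = 410.

410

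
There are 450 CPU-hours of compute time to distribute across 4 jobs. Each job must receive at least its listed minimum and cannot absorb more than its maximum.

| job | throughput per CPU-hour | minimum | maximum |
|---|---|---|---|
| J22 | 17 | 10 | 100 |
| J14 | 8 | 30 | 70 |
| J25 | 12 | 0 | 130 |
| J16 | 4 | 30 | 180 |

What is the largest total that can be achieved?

Meeting every minimum uses 10+30+0+30 = 70 CPU-hours, leaving 380.
Rank by throughput per CPU-hour: J22 17 > J25 12 > J14 8 > J16 4.
J22: +90 to 100 (cap) → 290 left.
Give J25 130 more to hit its cap of 130 → 160 left.
J14 takes 40 more to reach its cap of 70 → 120 left.
J16 has room for 150 more but only 120 remain, so it gets 150.
Total = 17×100 + 8×70 + 12×130 + 4×150 = 4420.

4420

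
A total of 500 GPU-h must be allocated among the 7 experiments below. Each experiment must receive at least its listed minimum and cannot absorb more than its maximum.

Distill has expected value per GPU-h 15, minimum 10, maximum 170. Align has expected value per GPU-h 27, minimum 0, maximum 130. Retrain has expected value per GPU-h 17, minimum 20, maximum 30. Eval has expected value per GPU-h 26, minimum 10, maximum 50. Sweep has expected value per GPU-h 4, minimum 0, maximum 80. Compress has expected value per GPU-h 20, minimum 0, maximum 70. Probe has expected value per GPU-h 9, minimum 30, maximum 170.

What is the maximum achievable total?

Meeting every minimum uses 10+0+20+10+0+0+30 = 70 GPU-h, leaving 430.
Rank by expected value per GPU-h: Align 27 > Eval 26 > Compress 20 > Retrain 17 > Distill 15 > Probe 9 > Sweep 4.
Give Align 130 more to hit its cap of 130 ; 300 left.
Eval: +40 to 50 (cap) ; 260 left.
Give Compress 70 more to hit its cap of 70 ; 190 left.
Give Retrain 10 more to hit its cap of 30 ; 180 left.
Distill: +160 to 170 (cap) ; 20 left.
Probe: +20 (room for 140) → 50. Pool exhausted.
Total = 15×170 + 27×130 + 17×30 + 26×50 + 20×70 + 9×50 = 9720.

9720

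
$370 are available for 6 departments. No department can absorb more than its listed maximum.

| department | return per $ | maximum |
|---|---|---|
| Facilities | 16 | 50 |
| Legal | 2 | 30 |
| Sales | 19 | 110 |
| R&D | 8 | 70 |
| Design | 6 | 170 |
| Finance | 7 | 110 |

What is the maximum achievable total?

4400

Highest return per $ first: Sales 19 > Facilities 16 > R&D 8 > Finance 7 > Design 6 > Legal 2.
Sales takes 110 to reach its cap of 110 → 260 left.
Give Facilities 50 to hit its cap of 50 → 210 left.
R&D: +70 to 70 (cap) → 140 left.
Finance: +110 to 110 (cap) → 30 left.
Design: +30 (room for 170) → 30. Pool exhausted.
Total = 16×50 + 19×110 + 8×70 + 6×30 + 7×110 = 4400.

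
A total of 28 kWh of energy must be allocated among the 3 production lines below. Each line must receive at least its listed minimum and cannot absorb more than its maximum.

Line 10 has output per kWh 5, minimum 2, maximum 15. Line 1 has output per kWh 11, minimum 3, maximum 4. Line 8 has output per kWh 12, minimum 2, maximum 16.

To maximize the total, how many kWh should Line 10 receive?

Meeting every minimum uses 2+3+2 = 7 kWh, leaving 21.
Order the production lines by output per kWh: Line 8 12 > Line 1 11 > Line 10 5.
Line 8 takes 14 more to reach its cap of 16 — 7 left.
Line 1: +1 to 4 (cap) — 6 left.
Line 10 has room for 13 more but only 6 remain, so it gets 8.

8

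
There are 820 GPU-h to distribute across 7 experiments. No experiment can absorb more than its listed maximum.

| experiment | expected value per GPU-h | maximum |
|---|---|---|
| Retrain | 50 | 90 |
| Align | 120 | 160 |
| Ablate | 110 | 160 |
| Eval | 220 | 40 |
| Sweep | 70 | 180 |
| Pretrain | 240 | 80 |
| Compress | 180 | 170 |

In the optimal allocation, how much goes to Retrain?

Rank by expected value per GPU-h: Pretrain 240 > Eval 220 > Compress 180 > Align 120 > Ablate 110 > Sweep 70 > Retrain 50.
Give Pretrain 80 to hit its cap of 80 → 740 left.
Eval: +40 to 40 (cap) → 700 left.
Give Compress 170 to hit its cap of 170 → 530 left.
Align: +160 to 160 (cap) → 370 left.
Ablate takes 160 to reach its cap of 160 → 210 left.
Give Sweep 180 to hit its cap of 180 → 30 left.
Only 30 left; Retrain takes them to reach 30.

30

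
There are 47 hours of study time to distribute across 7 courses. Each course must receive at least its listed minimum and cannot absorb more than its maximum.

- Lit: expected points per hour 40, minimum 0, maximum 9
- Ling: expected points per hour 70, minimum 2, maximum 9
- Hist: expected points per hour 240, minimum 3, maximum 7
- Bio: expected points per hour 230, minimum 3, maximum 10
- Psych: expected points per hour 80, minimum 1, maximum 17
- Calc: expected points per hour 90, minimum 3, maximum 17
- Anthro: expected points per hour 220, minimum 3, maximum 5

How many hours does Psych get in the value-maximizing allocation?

6

Meeting every minimum uses 0+2+3+3+1+3+3 = 15 hours, leaving 32.
Highest expected points per hour first: Hist 240 > Bio 230 > Anthro 220 > Calc 90 > Psych 80 > Ling 70 > Lit 40.
Hist: +4 to 7 (cap) ; 28 left.
Bio takes 7 more to reach its cap of 10 ; 21 left.
Give Anthro 2 more to hit its cap of 5 ; 19 left.
Calc: +14 to 17 (cap) ; 5 left.
Psych has room for 16 more but only 5 remain, so it gets 6.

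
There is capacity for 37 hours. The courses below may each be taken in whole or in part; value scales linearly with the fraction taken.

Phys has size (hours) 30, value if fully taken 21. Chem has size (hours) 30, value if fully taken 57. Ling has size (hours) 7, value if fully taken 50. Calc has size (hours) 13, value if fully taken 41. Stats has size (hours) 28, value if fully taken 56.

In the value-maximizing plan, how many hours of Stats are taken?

Best value per unit of size first: Ling 50/7≈7.14, Calc 41/13≈3.15, Stats 56/28≈2, Chem 57/30≈1.9, Phys 21/30≈0.7.
Take all of Ling (7 hours, value 50) → 30 hours left.
Calc: take in full, 13 hours for value 41 → 17 left.
Fill the last 17 hours with part of Stats: 17/28 of it earns 34.

17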